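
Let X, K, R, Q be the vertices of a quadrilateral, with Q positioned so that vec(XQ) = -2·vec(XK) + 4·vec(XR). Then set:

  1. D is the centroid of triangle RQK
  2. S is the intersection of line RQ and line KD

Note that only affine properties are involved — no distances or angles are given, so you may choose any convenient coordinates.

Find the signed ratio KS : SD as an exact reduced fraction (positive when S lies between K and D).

Assign X = (0, 0), K = (1, 0), R = (0, 1), Q = (-2, 4) — the answer is frame-independent, so this choice is without loss of generality.
1. D is the centroid of triangle RQK ⇒ D = (-1/3, 5/3)
2. S is the intersection of line RQ and line KD ⇒ S = (-1, 5/2)
S = K + t·(D−K) with t = 3/2, so KS:SD = t:(1−t) = 3/2:-1/2

KS:SD = -3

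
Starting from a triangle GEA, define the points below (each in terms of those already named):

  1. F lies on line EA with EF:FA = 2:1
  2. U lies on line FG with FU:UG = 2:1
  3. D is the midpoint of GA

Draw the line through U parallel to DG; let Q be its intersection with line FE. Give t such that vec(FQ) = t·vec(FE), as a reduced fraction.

t = -1/3

Work in coordinates with G = (0, 0), E = (1, 0), A = (0, 1).
1. F lies on line EA with EF:FA = 2:1 ⇒ F = (1/3, 2/3)
2. U lies on line FG with FU:UG = 2:1 ⇒ U = (1/9, 2/9)
3. D is the midpoint of GA ⇒ D = (0, 1/2)
through U parallel to DG: direction (0, -1/2); meets FE at Q = (1/9, 8/9)
Q = F + t·(E−F) with t = -1/3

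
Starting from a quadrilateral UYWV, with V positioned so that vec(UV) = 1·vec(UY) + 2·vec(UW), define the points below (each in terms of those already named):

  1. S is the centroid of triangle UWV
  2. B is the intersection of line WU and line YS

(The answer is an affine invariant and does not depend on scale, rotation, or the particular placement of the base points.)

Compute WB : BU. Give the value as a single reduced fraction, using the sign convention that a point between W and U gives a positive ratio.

Assign U = (0, 0), Y = (1, 0), W = (0, 1), V = (1, 2) — the answer is frame-independent, so this choice is without loss of generality.
1. S is the centroid of triangle UWV ⇒ S = (1/3, 1)
2. B is the intersection of line WU and line YS ⇒ B = (0, 3/2)
B = W + t·(U−W) with t = -1/2, so WB:BU = t:(1−t) = -1/2:3/2

WB:BU = -1/3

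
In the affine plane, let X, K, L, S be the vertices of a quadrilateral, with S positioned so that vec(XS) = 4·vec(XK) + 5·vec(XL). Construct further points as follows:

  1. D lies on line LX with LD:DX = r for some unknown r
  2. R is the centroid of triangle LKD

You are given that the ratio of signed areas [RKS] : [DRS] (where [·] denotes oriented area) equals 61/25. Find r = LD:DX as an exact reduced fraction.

r = 1/3

Work in coordinates with X = (0, 0), K = (1, 0), L = (0, 1), S = (4, 5).
1. With LD:DX = r, write λ = r/(r+1) so D = L + λ·(X−L); D is affine-linear in λ
2. R is the centroid of triangle LKD ⇒ R is an affine combination of earlier points and hence also affine-linear in λ
Every point depending on D is an affine combination of D and λ-independent points, so each such coordinate is linear in λ; the λ² term in each signed area is a multiple of (X−L)×(X−L) = 0, so 2·[RKS] and 2·[DRS] are each linear in λ. Evaluating at λ=0 and λ=1:
  2·[RKS] = −λ + 16/3,   2·[DRS] = -7/3·λ + 8/3
So [RKS]:[DRS] = (−λ + 16/3) / (-7/3·λ + 8/3). Setting this equal to 61/25:
  −λ + 16/3 = 61/25·(-7/3·λ + 8/3)  ⇒  λ = 1/4
Then r = λ/(1−λ) = (1/4)/(3/4) = 1/3. Check: with r = 1/3, D = (0, 3/4) and [RKS]:[DRS] = 61/25 as required.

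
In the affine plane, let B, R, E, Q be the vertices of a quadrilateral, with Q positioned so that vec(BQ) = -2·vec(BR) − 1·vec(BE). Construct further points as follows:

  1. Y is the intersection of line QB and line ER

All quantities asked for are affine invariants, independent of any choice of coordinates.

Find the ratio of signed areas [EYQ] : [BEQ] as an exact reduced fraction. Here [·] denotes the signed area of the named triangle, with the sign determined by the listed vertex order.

Assign B = (0, 0), R = (1, 0), E = (0, 1), Q = (-2, -1) — the answer is frame-independent, so this choice is without loss of generality.
1. Y is the intersection of line QB and line ER ⇒ Y = (2/3, 1/3)
2·[EYQ] = -8/3, 2·[BEQ] = 2
[EYQ]:[BEQ] = -8/3:2 = -4/3

[EYQ]:[BEQ] = -4/3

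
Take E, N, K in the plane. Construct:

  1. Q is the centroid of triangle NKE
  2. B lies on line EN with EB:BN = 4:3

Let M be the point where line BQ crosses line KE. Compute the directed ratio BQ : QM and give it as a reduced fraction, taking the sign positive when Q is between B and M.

BQ:QM = 5/7

Assign E = (0, 0), N = (1, 0), K = (0, 1) — the answer is frame-independent, so this choice is without loss of generality.
1. Q is the centroid of triangle NKE ⇒ Q = (1/3, 1/3)
2. B lies on line EN with EB:BN = 4:3 ⇒ B = (4/7, 0)
line BQ meets KE at M = (0, 4/5)
Q = B + t·(M−B) with t = 5/12, so BQ:QM = 5/12:7/12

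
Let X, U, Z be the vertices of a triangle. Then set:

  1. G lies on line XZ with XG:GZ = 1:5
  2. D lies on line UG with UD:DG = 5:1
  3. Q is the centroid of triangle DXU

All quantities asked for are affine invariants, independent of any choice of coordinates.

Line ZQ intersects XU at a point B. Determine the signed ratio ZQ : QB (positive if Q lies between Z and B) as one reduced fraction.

ZQ:QB = 103/5

Assign X = (0, 0), U = (1, 0), Z = (0, 1) — the answer is frame-independent, so this choice is without loss of generality.
1. G lies on line XZ with XG:GZ = 1:5 ⇒ G = (0, 1/6)
2. D lies on line UG with UD:DG = 5:1 ⇒ D = (1/6, 5/36)
3. Q is the centroid of triangle DXU ⇒ Q = (7/18, 5/108)
line ZQ meets XU at B = (42/103, 0)
Q = Z + t·(B−Z) with t = 103/108, so ZQ:QB = 103/108:5/108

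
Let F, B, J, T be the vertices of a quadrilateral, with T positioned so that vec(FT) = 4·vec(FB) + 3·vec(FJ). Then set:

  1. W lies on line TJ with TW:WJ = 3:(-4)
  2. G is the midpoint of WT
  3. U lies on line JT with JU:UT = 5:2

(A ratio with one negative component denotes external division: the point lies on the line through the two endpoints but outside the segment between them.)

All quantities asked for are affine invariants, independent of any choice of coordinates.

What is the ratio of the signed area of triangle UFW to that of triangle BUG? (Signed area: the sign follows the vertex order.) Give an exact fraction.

Set F = (0, 0), B = (1, 0), J = (0, 1), T = (4, 3); any affine frame gives the same invariant.
1. W lies on line TJ with TW:WJ = 3:(-4) ⇒ W = (16, 9)
2. G is the midpoint of WT ⇒ G = (10, 6)
3. U lies on line JT with JU:UT = 5:2 ⇒ U = (20/7, 17/7)
2·[UFW] = 92/7, 2·[BUG] = -75/7
[UFW]:[BUG] = 92/7:-75/7 = -92/75

[UFW]:[BUG] = -92/75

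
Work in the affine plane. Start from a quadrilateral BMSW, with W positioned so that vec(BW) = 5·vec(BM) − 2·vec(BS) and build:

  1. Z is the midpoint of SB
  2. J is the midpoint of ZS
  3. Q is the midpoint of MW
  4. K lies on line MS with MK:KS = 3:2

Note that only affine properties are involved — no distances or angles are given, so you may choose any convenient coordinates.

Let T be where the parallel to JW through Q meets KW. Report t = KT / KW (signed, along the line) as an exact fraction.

t = 17/7

Assign B = (0, 0), M = (1, 0), S = (0, 1), W = (5, -2) — the answer is frame-independent, so this choice is without loss of generality.
1. Z is the midpoint of SB ⇒ Z = (0, 1/2)
2. J is the midpoint of ZS ⇒ J = (0, 3/4)
3. Q is the midpoint of MW ⇒ Q = (3, -1)
4. K lies on line MS with MK:KS = 3:2 ⇒ K = (2/5, 3/5)
through Q parallel to JW: direction (5, -11/4); meets KW at T = (81/7, -40/7)
T = K + t·(W−K) with t = 17/7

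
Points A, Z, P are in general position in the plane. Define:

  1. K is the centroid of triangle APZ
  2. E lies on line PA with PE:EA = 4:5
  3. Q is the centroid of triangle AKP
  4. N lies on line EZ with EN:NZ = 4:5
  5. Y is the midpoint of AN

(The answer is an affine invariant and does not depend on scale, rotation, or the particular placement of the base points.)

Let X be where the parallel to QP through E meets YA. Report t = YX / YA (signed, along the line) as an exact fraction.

t = 23/41

Set A = (0, 0), Z = (1, 0), P = (0, 1); any affine frame gives the same invariant.
1. K is the centroid of triangle APZ ⇒ K = (1/3, 1/3)
2. E lies on line PA with PE:EA = 4:5 ⇒ E = (0, 5/9)
3. Q is the centroid of triangle AKP ⇒ Q = (1/9, 4/9)
4. N lies on line EZ with EN:NZ = 4:5 ⇒ N = (4/9, 25/81)
5. Y is the midpoint of AN ⇒ Y = (2/9, 25/162)
through E parallel to QP: direction (-1/9, 5/9); meets YA at X = (4/41, 25/369)
X = Y + t·(A−Y) with t = 23/41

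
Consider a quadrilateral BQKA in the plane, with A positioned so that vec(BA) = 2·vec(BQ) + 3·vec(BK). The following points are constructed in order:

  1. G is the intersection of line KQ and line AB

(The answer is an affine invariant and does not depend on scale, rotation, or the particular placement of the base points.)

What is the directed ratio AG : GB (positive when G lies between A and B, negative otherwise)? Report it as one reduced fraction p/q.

AG:GB = 4

Assign B = (0, 0), Q = (1, 0), K = (0, 1), A = (2, 3) — the answer is frame-independent, so this choice is without loss of generality.
1. G is the intersection of line KQ and line AB ⇒ G = (2/5, 3/5)
G = A + t·(B−A) with t = 4/5, so AG:GB = t:(1−t) = 4/5:1/5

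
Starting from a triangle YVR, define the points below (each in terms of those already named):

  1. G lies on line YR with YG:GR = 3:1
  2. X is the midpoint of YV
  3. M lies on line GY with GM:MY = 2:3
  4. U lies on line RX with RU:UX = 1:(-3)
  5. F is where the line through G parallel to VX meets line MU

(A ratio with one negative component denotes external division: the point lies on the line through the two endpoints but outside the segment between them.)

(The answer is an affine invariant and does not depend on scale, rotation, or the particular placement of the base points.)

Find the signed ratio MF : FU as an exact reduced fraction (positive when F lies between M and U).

Choose coordinates Y = (0, 0), V = (1, 0), R = (0, 1).
1. G lies on line YR with YG:GR = 3:1 ⇒ G = (0, 3/4)
2. X is the midpoint of YV ⇒ X = (1/2, 0)
3. M lies on line GY with GM:MY = 2:3 ⇒ M = (0, 9/20)
4. U lies on line RX with RU:UX = 1:(-3) ⇒ U = (-1/4, 3/2)
5. F is where the line through G parallel to VX meets line MU ⇒ F = (-1/14, 3/4)
F = M + t·(U−M) with t = 2/7, so MF:FU = t:(1−t) = 2/7:5/7

MF:FU = 2/5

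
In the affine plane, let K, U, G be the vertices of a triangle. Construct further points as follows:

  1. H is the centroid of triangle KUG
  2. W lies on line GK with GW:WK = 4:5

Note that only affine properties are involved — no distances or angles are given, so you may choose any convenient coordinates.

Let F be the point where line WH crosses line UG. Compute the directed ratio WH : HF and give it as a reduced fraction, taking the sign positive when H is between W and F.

WH:HF = 1/3

Set K = (0, 0), U = (1, 0), G = (0, 1); any affine frame gives the same invariant.
1. H is the centroid of triangle KUG ⇒ H = (1/3, 1/3)
2. W lies on line GK with GW:WK = 4:5 ⇒ W = (0, 5/9)
line WH meets UG at F = (4/3, -1/3)
H = W + t·(F−W) with t = 1/4, so WH:HF = 1/4:3/4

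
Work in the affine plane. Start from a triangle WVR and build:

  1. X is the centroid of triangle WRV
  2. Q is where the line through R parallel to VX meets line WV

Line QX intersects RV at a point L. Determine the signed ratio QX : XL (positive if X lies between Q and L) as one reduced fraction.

QX:XL = -4

Choose coordinates W = (0, 0), V = (1, 0), R = (0, 1).
1. X is the centroid of triangle WRV ⇒ X = (1/3, 1/3)
2. Q is where the line through R parallel to VX meets line WV ⇒ Q = (2, 0)
line QX meets RV at L = (3/4, 1/4)
X = Q + t·(L−Q) with t = 4/3, so QX:XL = 4/3:-1/3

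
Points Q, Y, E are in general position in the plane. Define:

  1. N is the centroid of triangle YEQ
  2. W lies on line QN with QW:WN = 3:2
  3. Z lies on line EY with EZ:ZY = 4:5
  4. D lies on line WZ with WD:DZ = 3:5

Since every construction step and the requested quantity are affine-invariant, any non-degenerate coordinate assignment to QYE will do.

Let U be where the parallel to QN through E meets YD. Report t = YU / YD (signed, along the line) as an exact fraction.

Assign Q = (0, 0), Y = (1, 0), E = (0, 1) — the answer is frame-independent, so this choice is without loss of generality.
1. N is the centroid of triangle YEQ ⇒ N = (1/3, 1/3)
2. W lies on line QN with QW:WN = 3:2 ⇒ W = (1/5, 1/5)
3. Z lies on line EY with EZ:ZY = 4:5 ⇒ Z = (4/9, 5/9)
4. D lies on line WZ with WD:DZ = 3:5 ⇒ D = (7/24, 1/3)
through E parallel to QN: direction (1/3, 1/3); meets YD at U = (-9/25, 16/25)
U = Y + t·(D−Y) with t = 48/25

t = 48/25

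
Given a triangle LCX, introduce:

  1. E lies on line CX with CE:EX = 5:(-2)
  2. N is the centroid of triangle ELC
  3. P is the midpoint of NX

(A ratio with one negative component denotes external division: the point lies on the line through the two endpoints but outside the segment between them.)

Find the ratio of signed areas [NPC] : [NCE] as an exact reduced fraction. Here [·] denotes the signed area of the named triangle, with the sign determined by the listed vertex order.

Work in coordinates with L = (0, 0), C = (1, 0), X = (0, 1).
1. E lies on line CX with CE:EX = 5:(-2) ⇒ E = (-2/3, 5/3)
2. N is the centroid of triangle ELC ⇒ N = (1/9, 5/9)
3. P is the midpoint of NX ⇒ P = (1/18, 7/9)
2·[NPC] = -1/6, 2·[NCE] = 5/9
[NPC]:[NCE] = -1/6:5/9 = -3/10

[NPC]:[NCE] = -3/10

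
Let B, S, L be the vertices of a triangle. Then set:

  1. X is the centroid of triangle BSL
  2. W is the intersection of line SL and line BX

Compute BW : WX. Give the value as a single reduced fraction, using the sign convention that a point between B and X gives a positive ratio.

BW:WX = -3

Assign B = (0, 0), S = (1, 0), L = (0, 1) — the answer is frame-independent, so this choice is without loss of generality.
1. X is the centroid of triangle BSL ⇒ X = (1/3, 1/3)
2. W is the intersection of line SL and line BX ⇒ W = (1/2, 1/2)
W = B + t·(X−B) with t = 3/2, so BW:WX = t:(1−t) = 3/2:-1/2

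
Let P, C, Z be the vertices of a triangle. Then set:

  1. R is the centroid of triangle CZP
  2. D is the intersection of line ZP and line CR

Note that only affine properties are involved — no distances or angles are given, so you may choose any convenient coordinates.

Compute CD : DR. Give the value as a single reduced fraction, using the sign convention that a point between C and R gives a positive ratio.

CD:DR = -3

Assign P = (0, 0), C = (1, 0), Z = (0, 1) — the answer is frame-independent, so this choice is without loss of generality.
1. R is the centroid of triangle CZP ⇒ R = (1/3, 1/3)
2. D is the intersection of line ZP and line CR ⇒ D = (0, 1/2)
D = C + t·(R−C) with t = 3/2, so CD:DR = t:(1−t) = 3/2:-1/2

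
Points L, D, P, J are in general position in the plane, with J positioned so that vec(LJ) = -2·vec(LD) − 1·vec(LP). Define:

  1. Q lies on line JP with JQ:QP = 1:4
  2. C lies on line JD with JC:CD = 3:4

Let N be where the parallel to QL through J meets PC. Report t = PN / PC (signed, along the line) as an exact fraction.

t = 70/73

Set L = (0, 0), D = (1, 0), P = (0, 1), J = (-2, -1); any affine frame gives the same invariant.
1. Q lies on line JP with JQ:QP = 1:4 ⇒ Q = (-8/5, -3/5)
2. C lies on line JD with JC:CD = 3:4 ⇒ C = (-5/7, -4/7)
through J parallel to QL: direction (8/5, 3/5); meets PC at N = (-50/73, -37/73)
N = P + t·(C−P) with t = 70/73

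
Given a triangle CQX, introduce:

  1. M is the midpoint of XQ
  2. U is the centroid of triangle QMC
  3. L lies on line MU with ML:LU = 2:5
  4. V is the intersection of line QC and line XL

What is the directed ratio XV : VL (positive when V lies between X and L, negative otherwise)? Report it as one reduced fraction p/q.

Choose coordinates C = (0, 0), Q = (1, 0), X = (0, 1).
1. M is the midpoint of XQ ⇒ M = (1/2, 1/2)
2. U is the centroid of triangle QMC ⇒ U = (1/2, 1/6)
3. L lies on line MU with ML:LU = 2:5 ⇒ L = (1/2, 17/42)
4. V is the intersection of line QC and line XL ⇒ V = (21/25, 0)
V = X + t·(L−X) with t = 42/25, so XV:VL = t:(1−t) = 42/25:-17/25

XV:VL = -42/17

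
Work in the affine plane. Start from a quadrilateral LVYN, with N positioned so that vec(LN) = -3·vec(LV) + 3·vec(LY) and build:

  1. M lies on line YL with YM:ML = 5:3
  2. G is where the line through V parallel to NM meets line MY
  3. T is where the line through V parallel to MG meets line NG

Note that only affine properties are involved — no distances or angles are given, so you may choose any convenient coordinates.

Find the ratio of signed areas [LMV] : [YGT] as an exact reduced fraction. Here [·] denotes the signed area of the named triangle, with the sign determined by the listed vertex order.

[LMV]:[YGT] = -3

Work in coordinates with L = (0, 0), V = (1, 0), Y = (0, 1), N = (-3, 3).
1. M lies on line YL with YM:ML = 5:3 ⇒ M = (0, 3/8)
2. G is where the line through V parallel to NM meets line MY ⇒ G = (0, 7/8)
3. T is where the line through V parallel to MG meets line NG ⇒ T = (1, 1/6)
2·[LMV] = -3/8, 2·[YGT] = 1/8
[LMV]:[YGT] = -3/8:1/8 = -3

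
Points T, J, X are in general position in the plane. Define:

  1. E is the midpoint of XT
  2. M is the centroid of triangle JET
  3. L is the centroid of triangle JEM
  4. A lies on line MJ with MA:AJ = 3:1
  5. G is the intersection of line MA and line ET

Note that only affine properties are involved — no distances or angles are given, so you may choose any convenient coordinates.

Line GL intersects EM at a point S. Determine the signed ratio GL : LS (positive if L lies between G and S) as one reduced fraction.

GL:LS = -5/2

Work in coordinates with T = (0, 0), J = (1, 0), X = (0, 1).
1. E is the midpoint of XT ⇒ E = (0, 1/2)
2. M is the centroid of triangle JET ⇒ M = (1/3, 1/6)
3. L is the centroid of triangle JEM ⇒ L = (4/9, 2/9)
4. A lies on line MJ with MA:AJ = 3:1 ⇒ A = (5/6, 1/24)
5. G is the intersection of line MA and line ET ⇒ G = (0, 1/4)
line GL meets EM at S = (4/15, 7/30)
L = G + t·(S−G) with t = 5/3, so GL:LS = 5/3:-2/3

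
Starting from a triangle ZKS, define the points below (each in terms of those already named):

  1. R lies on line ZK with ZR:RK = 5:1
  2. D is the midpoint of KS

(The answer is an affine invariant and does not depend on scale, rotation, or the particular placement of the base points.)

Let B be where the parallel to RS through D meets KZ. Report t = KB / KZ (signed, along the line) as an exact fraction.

Assign Z = (0, 0), K = (1, 0), S = (0, 1) — the answer is frame-independent, so this choice is without loss of generality.
1. R lies on line ZK with ZR:RK = 5:1 ⇒ R = (5/6, 0)
2. D is the midpoint of KS ⇒ D = (1/2, 1/2)
through D parallel to RS: direction (-5/6, 1); meets KZ at B = (11/12, 0)
B = K + t·(Z−K) with t = 1/12

t = 1/12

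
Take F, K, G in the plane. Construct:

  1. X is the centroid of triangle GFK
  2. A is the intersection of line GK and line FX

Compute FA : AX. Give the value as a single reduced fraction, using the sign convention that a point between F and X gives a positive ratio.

FA:AX = -3

Assign F = (0, 0), K = (1, 0), G = (0, 1) — the answer is frame-independent, so this choice is without loss of generality.
1. X is the centroid of triangle GFK ⇒ X = (1/3, 1/3)
2. A is the intersection of line GK and line FX ⇒ A = (1/2, 1/2)
A = F + t·(X−F) with t = 3/2, so FA:AX = t:(1−t) = 3/2:-1/2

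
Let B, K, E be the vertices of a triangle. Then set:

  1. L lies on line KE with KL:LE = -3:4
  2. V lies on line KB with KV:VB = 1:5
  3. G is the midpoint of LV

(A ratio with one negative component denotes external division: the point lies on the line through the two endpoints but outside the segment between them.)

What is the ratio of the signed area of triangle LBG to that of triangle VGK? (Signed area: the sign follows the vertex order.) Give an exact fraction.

[LBG]:[VGK] = -5

Choose coordinates B = (0, 0), K = (1, 0), E = (0, 1).
1. L lies on line KE with KL:LE = -3:4 ⇒ L = (4, -3)
2. V lies on line KB with KV:VB = 1:5 ⇒ V = (5/6, 0)
3. G is the midpoint of LV ⇒ G = (29/12, -3/2)
2·[LBG] = -5/4, 2·[VGK] = 1/4
[LBG]:[VGK] = -5/4:1/4 = -5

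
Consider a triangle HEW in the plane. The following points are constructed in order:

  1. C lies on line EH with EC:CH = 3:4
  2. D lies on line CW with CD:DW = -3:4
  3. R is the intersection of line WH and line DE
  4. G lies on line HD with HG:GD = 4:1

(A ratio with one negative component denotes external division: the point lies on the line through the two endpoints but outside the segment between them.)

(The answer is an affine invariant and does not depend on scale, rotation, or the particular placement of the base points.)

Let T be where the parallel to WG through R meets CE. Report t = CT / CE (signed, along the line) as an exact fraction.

t = 244/153

Assign H = (0, 0), E = (1, 0), W = (0, 1) — the answer is frame-independent, so this choice is without loss of generality.
1. C lies on line EH with EC:CH = 3:4 ⇒ C = (4/7, 0)
2. D lies on line CW with CD:DW = -3:4 ⇒ D = (16/7, -3)
3. R is the intersection of line WH and line DE ⇒ R = (0, 7/3)
4. G lies on line HD with HG:GD = 4:1 ⇒ G = (64/35, -12/5)
through R parallel to WG: direction (64/35, -17/5); meets CE at T = (64/51, 0)
T = C + t·(E−C) with t = 244/153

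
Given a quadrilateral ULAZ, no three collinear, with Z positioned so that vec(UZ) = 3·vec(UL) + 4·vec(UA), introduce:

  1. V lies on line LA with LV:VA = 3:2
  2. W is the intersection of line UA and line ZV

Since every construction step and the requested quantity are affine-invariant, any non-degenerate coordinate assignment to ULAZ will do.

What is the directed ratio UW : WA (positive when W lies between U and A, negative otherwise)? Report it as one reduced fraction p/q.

UW:WA = 1/12

Assign U = (0, 0), L = (1, 0), A = (0, 1), Z = (3, 4) — the answer is frame-independent, so this choice is without loss of generality.
1. V lies on line LA with LV:VA = 3:2 ⇒ V = (2/5, 3/5)
2. W is the intersection of line UA and line ZV ⇒ W = (0, 1/13)
W = U + t·(A−U) with t = 1/13, so UW:WA = t:(1−t) = 1/13:12/13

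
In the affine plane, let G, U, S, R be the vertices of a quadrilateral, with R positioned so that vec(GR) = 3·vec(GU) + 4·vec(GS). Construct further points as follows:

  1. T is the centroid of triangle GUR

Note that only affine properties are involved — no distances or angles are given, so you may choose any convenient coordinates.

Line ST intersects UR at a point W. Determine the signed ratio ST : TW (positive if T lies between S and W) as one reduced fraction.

ST:TW = 7/2

Assign G = (0, 0), U = (1, 0), S = (0, 1), R = (3, 4) — the answer is frame-independent, so this choice is without loss of generality.
1. T is the centroid of triangle GUR ⇒ T = (4/3, 4/3)
line ST meets UR at W = (12/7, 10/7)
T = S + t·(W−S) with t = 7/9, so ST:TW = 7/9:2/9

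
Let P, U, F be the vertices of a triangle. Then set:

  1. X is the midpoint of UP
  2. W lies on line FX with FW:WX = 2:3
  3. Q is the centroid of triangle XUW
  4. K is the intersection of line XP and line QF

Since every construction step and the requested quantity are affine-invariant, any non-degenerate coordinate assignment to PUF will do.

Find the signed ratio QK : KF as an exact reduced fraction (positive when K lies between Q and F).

QK:KF = -1/5

Assign P = (0, 0), U = (1, 0), F = (0, 1) — the answer is frame-independent, so this choice is without loss of generality.
1. X is the midpoint of UP ⇒ X = (1/2, 0)
2. W lies on line FX with FW:WX = 2:3 ⇒ W = (1/5, 3/5)
3. Q is the centroid of triangle XUW ⇒ Q = (17/30, 1/5)
4. K is the intersection of line XP and line QF ⇒ K = (17/24, 0)
K = Q + t·(F−Q) with t = -1/4, so QK:KF = t:(1−t) = -1/4:5/4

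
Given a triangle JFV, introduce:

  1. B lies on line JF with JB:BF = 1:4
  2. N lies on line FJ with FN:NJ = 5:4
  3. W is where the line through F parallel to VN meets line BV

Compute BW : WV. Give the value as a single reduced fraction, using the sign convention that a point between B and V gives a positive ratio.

BW:WV = -36/25

Work in coordinates with J = (0, 0), F = (1, 0), V = (0, 1).
1. B lies on line JF with JB:BF = 1:4 ⇒ B = (1/5, 0)
2. N lies on line FJ with FN:NJ = 5:4 ⇒ N = (4/9, 0)
3. W is where the line through F parallel to VN meets line BV ⇒ W = (-5/11, 36/11)
W = B + t·(V−B) with t = 36/11, so BW:WV = t:(1−t) = 36/11:-25/11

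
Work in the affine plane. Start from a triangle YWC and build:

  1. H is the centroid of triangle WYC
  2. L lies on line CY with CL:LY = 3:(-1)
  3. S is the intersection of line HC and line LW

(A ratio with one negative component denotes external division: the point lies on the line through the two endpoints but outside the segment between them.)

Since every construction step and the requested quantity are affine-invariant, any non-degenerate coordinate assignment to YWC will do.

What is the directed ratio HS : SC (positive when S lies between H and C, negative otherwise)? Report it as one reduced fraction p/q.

HS:SC = -4/9

Assign Y = (0, 0), W = (1, 0), C = (0, 1) — the answer is frame-independent, so this choice is without loss of generality.
1. H is the centroid of triangle WYC ⇒ H = (1/3, 1/3)
2. L lies on line CY with CL:LY = 3:(-1) ⇒ L = (0, -1/2)
3. S is the intersection of line HC and line LW ⇒ S = (3/5, -1/5)
S = H + t·(C−H) with t = -4/5, so HS:SC = t:(1−t) = -4/5:9/5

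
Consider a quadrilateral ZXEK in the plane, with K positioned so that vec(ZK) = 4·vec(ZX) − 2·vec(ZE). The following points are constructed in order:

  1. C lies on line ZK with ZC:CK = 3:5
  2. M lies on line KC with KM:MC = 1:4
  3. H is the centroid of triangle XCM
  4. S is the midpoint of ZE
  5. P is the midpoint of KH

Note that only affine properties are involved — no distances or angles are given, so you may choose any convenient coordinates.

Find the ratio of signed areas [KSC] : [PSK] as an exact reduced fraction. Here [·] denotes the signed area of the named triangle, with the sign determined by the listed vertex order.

Choose coordinates Z = (0, 0), X = (1, 0), E = (0, 1), K = (4, -2).
1. C lies on line ZK with ZC:CK = 3:5 ⇒ C = (3/2, -3/4)
2. M lies on line KC with KM:MC = 1:4 ⇒ M = (7/2, -7/4)
3. H is the centroid of triangle XCM ⇒ H = (2, -5/6)
4. S is the midpoint of ZE ⇒ S = (0, 1/2)
5. P is the midpoint of KH ⇒ P = (3, -17/12)
2·[KSC] = 5/4, 2·[PSK] = -1/6
[KSC]:[PSK] = 5/4:-1/6 = -15/2

[KSC]:[PSK] = -15/2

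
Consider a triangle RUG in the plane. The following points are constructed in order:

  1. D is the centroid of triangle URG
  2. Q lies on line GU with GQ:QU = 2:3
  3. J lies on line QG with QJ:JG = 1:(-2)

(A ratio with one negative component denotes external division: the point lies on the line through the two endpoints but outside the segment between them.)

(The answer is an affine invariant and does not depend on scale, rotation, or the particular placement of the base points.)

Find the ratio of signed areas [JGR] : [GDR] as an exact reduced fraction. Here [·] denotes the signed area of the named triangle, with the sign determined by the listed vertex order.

[JGR]:[GDR] = -12/5

Set R = (0, 0), U = (1, 0), G = (0, 1); any affine frame gives the same invariant.
1. D is the centroid of triangle URG ⇒ D = (1/3, 1/3)
2. Q lies on line GU with GQ:QU = 2:3 ⇒ Q = (2/5, 3/5)
3. J lies on line QG with QJ:JG = 1:(-2) ⇒ J = (4/5, 1/5)
2·[JGR] = 4/5, 2·[GDR] = -1/3
[JGR]:[GDR] = 4/5:-1/3 = -12/5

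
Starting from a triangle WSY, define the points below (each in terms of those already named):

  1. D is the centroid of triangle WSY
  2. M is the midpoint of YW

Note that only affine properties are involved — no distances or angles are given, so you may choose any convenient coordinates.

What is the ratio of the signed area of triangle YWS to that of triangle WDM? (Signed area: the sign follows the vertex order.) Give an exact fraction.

[YWS]:[WDM] = 6

Assign W = (0, 0), S = (1, 0), Y = (0, 1) — the answer is frame-independent, so this choice is without loss of generality.
1. D is the centroid of triangle WSY ⇒ D = (1/3, 1/3)
2. M is the midpoint of YW ⇒ M = (0, 1/2)
2·[YWS] = 1, 2·[WDM] = 1/6
[YWS]:[WDM] = 1:1/6 = 6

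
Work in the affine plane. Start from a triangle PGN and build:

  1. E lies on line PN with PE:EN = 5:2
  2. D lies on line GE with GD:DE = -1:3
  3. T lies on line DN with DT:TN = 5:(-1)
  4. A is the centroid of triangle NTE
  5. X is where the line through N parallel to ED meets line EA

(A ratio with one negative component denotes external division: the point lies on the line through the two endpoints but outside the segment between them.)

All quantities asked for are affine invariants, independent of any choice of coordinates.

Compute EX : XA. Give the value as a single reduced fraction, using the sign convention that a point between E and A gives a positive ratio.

EX:XA = -4

Choose coordinates P = (0, 0), G = (1, 0), N = (0, 1).
1. E lies on line PN with PE:EN = 5:2 ⇒ E = (0, 5/7)
2. D lies on line GE with GD:DE = -1:3 ⇒ D = (3/2, -5/14)
3. T lies on line DN with DT:TN = 5:(-1) ⇒ T = (-3/8, 75/56)
4. A is the centroid of triangle NTE ⇒ A = (-1/8, 57/56)
5. X is where the line through N parallel to ED meets line EA ⇒ X = (-1/6, 47/42)
X = E + t·(A−E) with t = 4/3, so EX:XA = t:(1−t) = 4/3:-1/3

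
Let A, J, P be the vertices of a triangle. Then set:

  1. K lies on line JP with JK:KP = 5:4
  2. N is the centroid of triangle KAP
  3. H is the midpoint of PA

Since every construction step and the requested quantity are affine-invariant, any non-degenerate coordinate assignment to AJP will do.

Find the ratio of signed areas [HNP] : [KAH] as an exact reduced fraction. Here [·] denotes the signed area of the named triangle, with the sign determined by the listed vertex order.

Work in coordinates with A = (0, 0), J = (1, 0), P = (0, 1).
1. K lies on line JP with JK:KP = 5:4 ⇒ K = (4/9, 5/9)
2. N is the centroid of triangle KAP ⇒ N = (4/27, 14/27)
3. H is the midpoint of PA ⇒ H = (0, 1/2)
2·[HNP] = 2/27, 2·[KAH] = -2/9
[HNP]:[KAH] = 2/27:-2/9 = -1/3

[HNP]:[KAH] = -1/3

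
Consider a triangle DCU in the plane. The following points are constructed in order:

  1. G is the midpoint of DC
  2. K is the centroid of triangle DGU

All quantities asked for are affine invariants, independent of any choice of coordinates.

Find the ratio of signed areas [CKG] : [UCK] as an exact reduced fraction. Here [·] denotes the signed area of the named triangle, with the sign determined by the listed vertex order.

[CKG]:[UCK] = -1/3

Work in coordinates with D = (0, 0), C = (1, 0), U = (0, 1).
1. G is the midpoint of DC ⇒ G = (1/2, 0)
2. K is the centroid of triangle DGU ⇒ K = (1/6, 1/3)
2·[CKG] = 1/6, 2·[UCK] = -1/2
[CKG]:[UCK] = 1/6:-1/2 = -1/3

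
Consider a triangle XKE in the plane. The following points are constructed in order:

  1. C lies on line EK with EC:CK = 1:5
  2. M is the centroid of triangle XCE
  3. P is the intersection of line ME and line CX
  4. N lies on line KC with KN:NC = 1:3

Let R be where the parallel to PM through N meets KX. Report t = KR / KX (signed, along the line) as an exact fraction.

Choose coordinates X = (0, 0), K = (1, 0), E = (0, 1).
1. C lies on line EK with EC:CK = 1:5 ⇒ C = (1/6, 5/6)
2. M is the centroid of triangle XCE ⇒ M = (1/18, 11/18)
3. P is the intersection of line ME and line CX ⇒ P = (1/12, 5/12)
4. N lies on line KC with KN:NC = 1:3 ⇒ N = (19/24, 5/24)
through N parallel to PM: direction (-1/36, 7/36); meets KX at R = (23/28, 0)
R = K + t·(X−K) with t = 5/28

t = 5/28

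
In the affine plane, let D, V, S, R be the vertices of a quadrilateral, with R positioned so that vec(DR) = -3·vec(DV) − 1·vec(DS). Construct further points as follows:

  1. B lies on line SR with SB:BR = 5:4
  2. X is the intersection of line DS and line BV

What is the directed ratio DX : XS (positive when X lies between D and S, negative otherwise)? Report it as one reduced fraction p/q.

Set D = (0, 0), V = (1, 0), S = (0, 1), R = (-3, -1); any affine frame gives the same invariant.
1. B lies on line SR with SB:BR = 5:4 ⇒ B = (-5/3, -1/9)
2. X is the intersection of line DS and line BV ⇒ X = (0, -1/24)
X = D + t·(S−D) with t = -1/24, so DX:XS = t:(1−t) = -1/24:25/24

DX:XS = -1/25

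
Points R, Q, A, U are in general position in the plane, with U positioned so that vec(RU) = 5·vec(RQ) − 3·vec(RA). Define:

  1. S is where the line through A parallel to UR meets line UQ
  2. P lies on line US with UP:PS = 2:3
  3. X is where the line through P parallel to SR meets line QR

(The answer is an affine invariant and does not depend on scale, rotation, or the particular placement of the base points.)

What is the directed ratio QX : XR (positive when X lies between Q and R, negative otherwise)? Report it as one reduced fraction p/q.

Work in coordinates with R = (0, 0), Q = (1, 0), A = (0, 1), U = (5, -3).
1. S is where the line through A parallel to UR meets line UQ ⇒ S = (-5/3, 2)
2. P lies on line US with UP:PS = 2:3 ⇒ P = (7/3, -1)
3. X is where the line through P parallel to SR meets line QR ⇒ X = (3/2, 0)
X = Q + t·(R−Q) with t = -1/2, so QX:XR = t:(1−t) = -1/2:3/2

QX:XR = -1/3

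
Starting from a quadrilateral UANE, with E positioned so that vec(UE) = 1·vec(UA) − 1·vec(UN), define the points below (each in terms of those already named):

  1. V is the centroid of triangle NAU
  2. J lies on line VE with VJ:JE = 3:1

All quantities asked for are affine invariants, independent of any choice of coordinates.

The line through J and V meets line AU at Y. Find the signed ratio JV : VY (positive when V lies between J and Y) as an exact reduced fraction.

JV:VY = -3

Set U = (0, 0), A = (1, 0), N = (0, 1), E = (1, -1); any affine frame gives the same invariant.
1. V is the centroid of triangle NAU ⇒ V = (1/3, 1/3)
2. J lies on line VE with VJ:JE = 3:1 ⇒ J = (5/6, -2/3)
line JV meets AU at Y = (1/2, 0)
V = J + t·(Y−J) with t = 3/2, so JV:VY = 3/2:-1/2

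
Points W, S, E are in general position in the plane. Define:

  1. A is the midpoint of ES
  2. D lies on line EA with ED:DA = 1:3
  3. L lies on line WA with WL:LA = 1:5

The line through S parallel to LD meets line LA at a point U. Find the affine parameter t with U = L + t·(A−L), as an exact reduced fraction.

t = 7/3

Work in coordinates with W = (0, 0), S = (1, 0), E = (0, 1).
1. A is the midpoint of ES ⇒ A = (1/2, 1/2)
2. D lies on line EA with ED:DA = 1:3 ⇒ D = (1/8, 7/8)
3. L lies on line WA with WL:LA = 1:5 ⇒ L = (1/12, 1/12)
through S parallel to LD: direction (1/24, 19/24); meets LA at U = (19/18, 19/18)
U = L + t·(A−L) with t = 7/3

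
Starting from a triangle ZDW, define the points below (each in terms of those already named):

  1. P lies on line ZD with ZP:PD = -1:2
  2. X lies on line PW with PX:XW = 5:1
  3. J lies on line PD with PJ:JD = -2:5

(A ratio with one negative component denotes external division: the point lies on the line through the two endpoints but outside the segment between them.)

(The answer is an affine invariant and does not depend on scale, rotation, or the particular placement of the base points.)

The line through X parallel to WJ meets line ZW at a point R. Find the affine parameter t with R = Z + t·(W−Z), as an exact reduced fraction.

t = 19/21

Assign Z = (0, 0), D = (1, 0), W = (0, 1) — the answer is frame-independent, so this choice is without loss of generality.
1. P lies on line ZD with ZP:PD = -1:2 ⇒ P = (-1, 0)
2. X lies on line PW with PX:XW = 5:1 ⇒ X = (-1/6, 5/6)
3. J lies on line PD with PJ:JD = -2:5 ⇒ J = (-7/3, 0)
through X parallel to WJ: direction (-7/3, -1); meets ZW at R = (0, 19/21)
R = Z + t·(W−Z) with t = 19/21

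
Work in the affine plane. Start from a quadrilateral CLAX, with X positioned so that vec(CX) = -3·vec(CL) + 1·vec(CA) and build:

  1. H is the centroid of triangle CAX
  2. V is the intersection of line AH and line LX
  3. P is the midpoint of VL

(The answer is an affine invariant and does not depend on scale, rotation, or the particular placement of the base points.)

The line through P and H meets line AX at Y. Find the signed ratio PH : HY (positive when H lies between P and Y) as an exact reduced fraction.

PH:HY = 8/7

Work in coordinates with C = (0, 0), L = (1, 0), A = (0, 1), X = (-3, 1).
1. H is the centroid of triangle CAX ⇒ H = (-1, 2/3)
2. V is the intersection of line AH and line LX ⇒ V = (-9/7, 4/7)
3. P is the midpoint of VL ⇒ P = (-1/7, 2/7)
line PH meets AX at Y = (-7/4, 1)
H = P + t·(Y−P) with t = 8/15, so PH:HY = 8/15:7/15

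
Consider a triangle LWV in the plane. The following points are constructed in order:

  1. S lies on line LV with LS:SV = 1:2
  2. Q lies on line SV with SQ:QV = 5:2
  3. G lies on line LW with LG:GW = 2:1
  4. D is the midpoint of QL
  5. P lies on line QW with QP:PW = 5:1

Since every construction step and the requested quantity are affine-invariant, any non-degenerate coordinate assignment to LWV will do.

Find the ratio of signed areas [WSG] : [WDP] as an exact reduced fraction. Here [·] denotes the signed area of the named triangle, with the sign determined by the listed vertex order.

Set L = (0, 0), W = (1, 0), V = (0, 1); any affine frame gives the same invariant.
1. S lies on line LV with LS:SV = 1:2 ⇒ S = (0, 1/3)
2. Q lies on line SV with SQ:QV = 5:2 ⇒ Q = (0, 17/21)
3. G lies on line LW with LG:GW = 2:1 ⇒ G = (2/3, 0)
4. D is the midpoint of QL ⇒ D = (0, 17/42)
5. P lies on line QW with QP:PW = 5:1 ⇒ P = (5/6, 17/126)
2·[WSG] = 1/9, 2·[WDP] = -17/252
[WSG]:[WDP] = 1/9:-17/252 = -28/17

[WSG]:[WDP] = -28/17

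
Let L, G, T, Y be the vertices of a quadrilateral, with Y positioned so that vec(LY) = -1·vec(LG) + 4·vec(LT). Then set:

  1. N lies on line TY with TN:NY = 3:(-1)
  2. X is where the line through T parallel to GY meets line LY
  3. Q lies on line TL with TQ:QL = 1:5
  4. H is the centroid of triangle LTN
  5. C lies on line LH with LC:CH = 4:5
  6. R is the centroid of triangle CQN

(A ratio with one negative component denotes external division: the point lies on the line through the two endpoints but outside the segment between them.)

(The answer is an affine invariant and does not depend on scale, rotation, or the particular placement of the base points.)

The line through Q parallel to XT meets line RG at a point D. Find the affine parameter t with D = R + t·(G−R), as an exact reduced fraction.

t = -73/116

Set L = (0, 0), G = (1, 0), T = (0, 1), Y = (-1, 4); any affine frame gives the same invariant.
1. N lies on line TY with TN:NY = 3:(-1) ⇒ N = (-3/2, 11/2)
2. X is where the line through T parallel to GY meets line LY ⇒ X = (-1/2, 2)
3. Q lies on line TL with TQ:QL = 1:5 ⇒ Q = (0, 5/6)
4. H is the centroid of triangle LTN ⇒ H = (-1/2, 13/6)
5. C lies on line LH with LC:CH = 4:5 ⇒ C = (-2/9, 26/27)
6. R is the centroid of triangle CQN ⇒ R = (-31/54, 197/81)
through Q parallel to XT: direction (1/2, -1); meets RG at D = (-363/232, 1379/348)
D = R + t·(G−R) with t = -73/116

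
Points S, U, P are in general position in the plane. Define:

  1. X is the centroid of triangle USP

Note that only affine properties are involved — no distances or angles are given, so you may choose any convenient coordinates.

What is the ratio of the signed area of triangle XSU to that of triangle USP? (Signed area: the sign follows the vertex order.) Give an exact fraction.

Assign S = (0, 0), U = (1, 0), P = (0, 1) — the answer is frame-independent, so this choice is without loss of generality.
1. X is the centroid of triangle USP ⇒ X = (1/3, 1/3)
2·[XSU] = 1/3, 2·[USP] = -1
[XSU]:[USP] = 1/3:-1 = -1/3

[XSU]:[USP] = -1/3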